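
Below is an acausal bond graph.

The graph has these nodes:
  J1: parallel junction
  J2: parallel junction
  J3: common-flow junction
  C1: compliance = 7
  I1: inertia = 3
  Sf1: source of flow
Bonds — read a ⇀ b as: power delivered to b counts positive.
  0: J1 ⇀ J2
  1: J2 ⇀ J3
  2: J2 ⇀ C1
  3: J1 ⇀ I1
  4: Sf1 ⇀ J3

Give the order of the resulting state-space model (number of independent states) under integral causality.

β4 |Sf1  (Sf1: flow source, stroke at near end)
β1 |J3  (J3: bond 4 brought flow, rest push out)
β2 |J2  (C1 outputs effort q/C1)
β0 |J1  (J2 effort already set via bond 2)
β3 |I1  (common-e at J1 fixed by 0)

2  (C1, I1 all integral)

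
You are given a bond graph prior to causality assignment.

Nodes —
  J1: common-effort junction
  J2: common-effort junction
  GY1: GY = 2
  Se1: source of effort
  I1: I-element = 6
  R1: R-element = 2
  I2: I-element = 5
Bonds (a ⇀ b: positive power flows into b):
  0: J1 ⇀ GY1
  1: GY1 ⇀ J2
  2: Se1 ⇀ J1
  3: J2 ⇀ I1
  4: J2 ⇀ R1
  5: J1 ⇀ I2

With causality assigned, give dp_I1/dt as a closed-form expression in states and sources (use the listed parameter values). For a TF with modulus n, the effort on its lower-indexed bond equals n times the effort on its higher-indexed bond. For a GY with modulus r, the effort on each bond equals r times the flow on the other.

dp_I1/dt = E_Se1 - p_I1/3

bond 2 →J1  (Se1 fixes effort; stroke away)
bond 0 →GY1  (0-jn J1 has e-setter on 2)
bond 5 →I2  (0-jn J1 has e-setter on 2)
bond 1 →GY1  (GY GY1: same side as bond 0)
bond 3 →I1  (I1 integral (f out))
bond 4 →J2  (closing 0-jn rule on J2)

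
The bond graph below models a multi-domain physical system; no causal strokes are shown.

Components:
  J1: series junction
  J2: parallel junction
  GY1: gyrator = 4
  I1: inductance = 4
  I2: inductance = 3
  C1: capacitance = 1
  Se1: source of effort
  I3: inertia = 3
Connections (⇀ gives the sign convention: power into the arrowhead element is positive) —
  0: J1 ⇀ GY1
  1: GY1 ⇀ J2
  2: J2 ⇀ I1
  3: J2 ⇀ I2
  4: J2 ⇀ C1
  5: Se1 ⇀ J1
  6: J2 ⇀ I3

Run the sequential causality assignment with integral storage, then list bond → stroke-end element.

β0 →GY1
β1 →GY1
β2 →I1
β3 →I2
β4 →J2
β5 →J1
β6 →I3

bond 5 stroke→J1  (Se1 fixes effort; stroke away)
bond 0 stroke→GY1  (closing 1-jn rule on J1)
bond 1 stroke→GY1  (GY GY1: same side as bond 0)
bond 2 stroke→I1  (I1: I, integral causality)
bond 3 stroke→I2  (I2 outputs flow p/I2)
bond 4 stroke→J2  (C1: C, integral causality)
bond 6 stroke→I3  (J2: bond 4 brought effort, rest push out)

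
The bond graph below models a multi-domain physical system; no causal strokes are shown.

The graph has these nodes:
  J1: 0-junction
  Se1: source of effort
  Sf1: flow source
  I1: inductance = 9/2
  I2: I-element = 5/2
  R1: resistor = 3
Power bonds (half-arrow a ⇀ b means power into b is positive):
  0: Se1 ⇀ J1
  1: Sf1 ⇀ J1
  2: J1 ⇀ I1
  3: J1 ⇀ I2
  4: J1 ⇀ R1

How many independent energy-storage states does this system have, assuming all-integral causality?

b0 stroke at J1  (Se1 fixes effort; stroke away)
b1 stroke at Sf1  (source Sf1 imposes f)
b2 stroke at I1  (common-e at J1 fixed by 0)
b3 stroke at I2  (0-jn J1 has e-setter on 0)
b4 stroke at R1  (J1: bond 0 brought effort, rest push out)

2  (I1, I2 all integral)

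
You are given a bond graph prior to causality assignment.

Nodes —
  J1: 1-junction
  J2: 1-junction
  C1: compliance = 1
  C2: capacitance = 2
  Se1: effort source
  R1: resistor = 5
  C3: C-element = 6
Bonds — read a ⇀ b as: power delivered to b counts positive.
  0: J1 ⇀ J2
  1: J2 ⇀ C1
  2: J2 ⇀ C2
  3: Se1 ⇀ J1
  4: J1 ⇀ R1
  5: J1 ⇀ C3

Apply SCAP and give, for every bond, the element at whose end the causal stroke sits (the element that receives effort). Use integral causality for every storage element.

β0 →J1
β1 →J2
β2 →J2
β3 →J1
β4 →R1
β5 →J1

bond 3 |J1  (Se1: effort source, stroke at far end)
bond 1 |J2  (C1 integral (e out))
bond 2 |J2  (C2 integral (e out))
bond 0 |J1  (J2 needs exactly one f-in)
bond 5 |J1  (C3 outputs effort q/C3)
bond 4 |R1  (J1: last free bond brings flow in)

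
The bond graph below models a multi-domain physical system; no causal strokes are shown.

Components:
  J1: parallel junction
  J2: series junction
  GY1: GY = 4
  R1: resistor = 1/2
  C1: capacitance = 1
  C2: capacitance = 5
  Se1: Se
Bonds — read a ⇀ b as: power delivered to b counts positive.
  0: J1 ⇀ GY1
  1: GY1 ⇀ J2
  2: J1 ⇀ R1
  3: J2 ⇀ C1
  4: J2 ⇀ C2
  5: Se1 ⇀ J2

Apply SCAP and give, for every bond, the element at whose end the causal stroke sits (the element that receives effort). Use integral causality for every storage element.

b5 →J2  (Se1 fixes effort; stroke away)
b3 →J2  (C1 integral (e out))
b4 →J2  (C2 outputs effort q/C2)
b1 →GY1  (J2: last free bond brings flow in)
b0 →GY1  (through GY1, causality inverts; strokes same side of GY1)
b2 →J1  (only one effort-in slot at J1)

b0 stroke→GY1
b1 stroke→GY1
b2 stroke→J1
b3 stroke→J2
b4 stroke→J2
b5 stroke→J2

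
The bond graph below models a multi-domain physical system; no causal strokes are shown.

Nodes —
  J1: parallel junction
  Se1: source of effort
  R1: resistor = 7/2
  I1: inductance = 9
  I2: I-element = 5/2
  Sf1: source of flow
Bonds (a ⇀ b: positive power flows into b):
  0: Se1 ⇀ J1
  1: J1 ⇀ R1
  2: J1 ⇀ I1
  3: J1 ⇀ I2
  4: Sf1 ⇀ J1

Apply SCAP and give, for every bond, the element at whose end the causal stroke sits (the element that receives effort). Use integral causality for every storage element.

bond 0 →J1  (Se1: effort source, stroke at far end)
bond 4 →Sf1  (source Sf1 imposes f)
bond 1 →R1  (J1: bond 0 brought effort, rest push out)
bond 2 →I1  (common-e at J1 fixed by 0)
bond 3 →I2  (J1: bond 0 brought effort, rest push out)

bond 0 stroke at J1
bond 1 stroke at R1
bond 2 stroke at I1
bond 3 stroke at I2
bond 4 stroke at Sf1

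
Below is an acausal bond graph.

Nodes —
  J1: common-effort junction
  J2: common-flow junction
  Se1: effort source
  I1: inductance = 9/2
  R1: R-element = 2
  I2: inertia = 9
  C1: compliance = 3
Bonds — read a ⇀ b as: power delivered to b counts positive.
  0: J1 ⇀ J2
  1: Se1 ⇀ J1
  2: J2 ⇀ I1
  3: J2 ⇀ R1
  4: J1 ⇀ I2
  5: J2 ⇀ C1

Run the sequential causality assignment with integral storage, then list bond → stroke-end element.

#1 stroke at J1  (source Se1 imposes e)
#0 stroke at J2  (J1 effort already set via bond 1)
#4 stroke at I2  (J1 effort already set via bond 1)
#2 stroke at I1  (I1: I, integral causality)
#3 stroke at J2  (J2 flow already set via bond 2)
#5 stroke at J2  (J2 flow already set via bond 2)

#0 →J2
#1 →J1
#2 →I1
#3 →J2
#4 →I2
#5 →J2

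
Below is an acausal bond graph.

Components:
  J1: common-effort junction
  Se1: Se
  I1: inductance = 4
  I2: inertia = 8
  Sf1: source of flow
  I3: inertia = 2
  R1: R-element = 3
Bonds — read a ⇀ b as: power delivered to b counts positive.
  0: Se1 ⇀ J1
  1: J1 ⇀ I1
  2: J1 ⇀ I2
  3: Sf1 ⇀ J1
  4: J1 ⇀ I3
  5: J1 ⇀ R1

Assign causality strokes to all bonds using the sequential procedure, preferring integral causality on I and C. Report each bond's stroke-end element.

b0 →J1
b1 →I1
b2 →I2
b3 →Sf1
b4 →I3
b5 →R1

β0 stroke at J1  (Se1 (Se) sets effort on bond)
β3 stroke at Sf1  (Sf1 (Sf) sets flow on bond)
β1 stroke at I1  (0-jn J1 has e-setter on 0)
β2 stroke at I2  (J1: bond 0 brought effort, rest push out)
β4 stroke at I3  (J1 effort already set via bond 0)
β5 stroke at R1  (0-jn J1 has e-setter on 0)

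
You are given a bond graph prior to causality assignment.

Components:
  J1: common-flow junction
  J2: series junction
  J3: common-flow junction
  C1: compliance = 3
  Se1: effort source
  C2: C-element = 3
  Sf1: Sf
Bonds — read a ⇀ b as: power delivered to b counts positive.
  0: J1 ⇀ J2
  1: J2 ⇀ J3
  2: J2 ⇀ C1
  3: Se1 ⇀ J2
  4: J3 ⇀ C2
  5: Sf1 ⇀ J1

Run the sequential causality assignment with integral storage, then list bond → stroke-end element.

bond 0 stroke→J1
bond 1 stroke→J2
bond 2 stroke→J2
bond 3 stroke→J2
bond 4 stroke→J3
bond 5 stroke→Sf1

β3 stroke at J2  (Se1: effort source, stroke at far end)
β5 stroke at Sf1  (Sf1 fixes flow; stroke at Sf1)
β0 stroke at J1  (common-f at J1 fixed by 5)
β1 stroke at J2  (J2 flow already set via bond 0)
β2 stroke at J2  (1-jn J2 has f-setter on 0)
β4 stroke at J3  (J3 flow already set via bond 1)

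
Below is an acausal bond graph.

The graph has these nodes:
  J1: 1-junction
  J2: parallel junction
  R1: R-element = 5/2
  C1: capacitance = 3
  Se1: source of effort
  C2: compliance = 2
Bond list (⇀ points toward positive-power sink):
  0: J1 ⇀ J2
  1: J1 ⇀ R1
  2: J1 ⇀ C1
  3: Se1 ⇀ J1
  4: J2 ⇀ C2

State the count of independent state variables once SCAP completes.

2  (C1, C2 all integral)

β3 stroke at J1  (source Se1 imposes e)
β2 stroke at J1  (C1 integral (e out))
β4 stroke at J2  (C2: C, integral causality)
β0 stroke at J1  (0-jn J2 has e-setter on 4)
β1 stroke at R1  (closing 1-jn rule on J1)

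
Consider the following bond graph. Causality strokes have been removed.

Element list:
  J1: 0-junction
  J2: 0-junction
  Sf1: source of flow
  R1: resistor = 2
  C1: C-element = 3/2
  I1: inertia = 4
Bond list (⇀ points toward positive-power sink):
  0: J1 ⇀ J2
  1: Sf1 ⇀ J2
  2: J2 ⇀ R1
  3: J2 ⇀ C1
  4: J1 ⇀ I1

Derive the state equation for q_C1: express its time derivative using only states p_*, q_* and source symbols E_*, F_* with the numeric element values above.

b1 →Sf1  (Sf1 fixes flow; stroke at Sf1)
b3 →J2  (C1 outputs effort q/C1)
b0 →J1  (common-e at J2 fixed by 3)
b2 →R1  (J2: bond 3 brought effort, rest push out)
b4 →I1  (J1 effort already set via bond 0)

dq_C1/dt = F_Sf1 - p_I1/4 - q_C1/3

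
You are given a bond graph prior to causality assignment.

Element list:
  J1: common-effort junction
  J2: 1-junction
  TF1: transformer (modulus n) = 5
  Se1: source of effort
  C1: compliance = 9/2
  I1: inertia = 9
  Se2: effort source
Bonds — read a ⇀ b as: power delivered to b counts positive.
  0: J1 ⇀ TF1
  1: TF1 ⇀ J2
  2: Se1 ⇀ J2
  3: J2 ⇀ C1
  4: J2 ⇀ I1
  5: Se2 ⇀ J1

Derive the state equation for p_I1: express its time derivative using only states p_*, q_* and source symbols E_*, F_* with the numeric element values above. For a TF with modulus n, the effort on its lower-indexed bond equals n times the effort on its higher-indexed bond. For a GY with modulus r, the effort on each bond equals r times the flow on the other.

b2 stroke→J2  (Se1 fixes effort; stroke away)
b5 stroke→J1  (Se2 (Se) sets effort on bond)
b0 stroke→TF1  (0-jn J1 has e-setter on 5)
b1 stroke→J2  (TF TF1: opposite of bond 0)
b3 stroke→J2  (C1 integral (e out))
b4 stroke→I1  (J2: last free bond brings flow in)

dp_I1/dt = E_Se1 + E_Se2/5 - 2*q_C1/9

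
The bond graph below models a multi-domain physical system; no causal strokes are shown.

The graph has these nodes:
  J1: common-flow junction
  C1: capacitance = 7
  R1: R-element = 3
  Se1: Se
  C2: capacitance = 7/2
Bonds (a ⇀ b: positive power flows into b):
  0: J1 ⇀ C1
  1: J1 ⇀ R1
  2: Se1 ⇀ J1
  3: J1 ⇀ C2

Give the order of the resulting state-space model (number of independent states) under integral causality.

#2 |J1  (source Se1 imposes e)
#0 |J1  (C1: C, integral causality)
#3 |J1  (prefer integral on C2)
#1 |R1  (closing 1-jn rule on J1)

2  (C1, C2 all integral)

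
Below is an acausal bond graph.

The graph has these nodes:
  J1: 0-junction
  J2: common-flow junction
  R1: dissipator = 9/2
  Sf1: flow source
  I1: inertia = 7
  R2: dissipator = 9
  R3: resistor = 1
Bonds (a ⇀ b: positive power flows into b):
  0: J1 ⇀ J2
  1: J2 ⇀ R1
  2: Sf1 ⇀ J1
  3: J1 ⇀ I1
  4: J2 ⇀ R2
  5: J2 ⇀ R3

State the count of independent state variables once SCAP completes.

1  (I1 all integral)

β2 →Sf1  (Sf1 (Sf) sets flow on bond)
β3 →I1  (I1: I, integral causality)
β0 →J1  (J1 needs exactly one e-in)
β1 →J2  (common-f at J2 fixed by 0)
β4 →J2  (J2 flow already set via bond 0)
β5 →J2  (J2: bond 0 brought flow, rest push out)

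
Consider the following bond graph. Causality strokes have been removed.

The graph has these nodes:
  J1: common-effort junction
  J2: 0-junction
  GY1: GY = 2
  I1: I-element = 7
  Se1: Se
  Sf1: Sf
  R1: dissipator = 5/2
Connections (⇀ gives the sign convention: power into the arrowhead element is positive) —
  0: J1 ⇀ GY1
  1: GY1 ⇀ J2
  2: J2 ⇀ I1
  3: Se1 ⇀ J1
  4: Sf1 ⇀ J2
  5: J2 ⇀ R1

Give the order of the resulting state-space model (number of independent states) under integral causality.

1  (I1 all integral)

b3 stroke at J1  (Se1 fixes effort; stroke away)
b4 stroke at Sf1  (source Sf1 imposes f)
b0 stroke at GY1  (0-jn J1 has e-setter on 3)
b1 stroke at GY1  (GY1: gyrator matches bond 0)
b2 stroke at I1  (I1 outputs flow p/I1)
b5 stroke at J2  (closing 0-jn rule on J2)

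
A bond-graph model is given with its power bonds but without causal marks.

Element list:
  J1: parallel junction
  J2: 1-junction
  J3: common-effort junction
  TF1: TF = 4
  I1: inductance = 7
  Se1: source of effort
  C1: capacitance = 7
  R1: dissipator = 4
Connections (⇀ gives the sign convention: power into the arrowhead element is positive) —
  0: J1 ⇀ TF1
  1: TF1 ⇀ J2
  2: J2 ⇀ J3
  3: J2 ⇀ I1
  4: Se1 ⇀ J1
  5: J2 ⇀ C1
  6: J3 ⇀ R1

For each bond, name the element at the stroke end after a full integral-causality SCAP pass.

#0 |TF1
#1 |J2
#2 |J2
#3 |I1
#4 |J1
#5 |J2
#6 |J3

bond 4 |J1  (Se1 (Se) sets effort on bond)
bond 0 |TF1  (J1 effort already set via bond 4)
bond 1 |J2  (TF1: transformer flips bond 0)
bond 3 |I1  (prefer integral on I1)
bond 2 |J2  (1-jn J2 has f-setter on 3)
bond 5 |J2  (common-f at J2 fixed by 3)
bond 6 |J3  (only one effort-in slot at J3)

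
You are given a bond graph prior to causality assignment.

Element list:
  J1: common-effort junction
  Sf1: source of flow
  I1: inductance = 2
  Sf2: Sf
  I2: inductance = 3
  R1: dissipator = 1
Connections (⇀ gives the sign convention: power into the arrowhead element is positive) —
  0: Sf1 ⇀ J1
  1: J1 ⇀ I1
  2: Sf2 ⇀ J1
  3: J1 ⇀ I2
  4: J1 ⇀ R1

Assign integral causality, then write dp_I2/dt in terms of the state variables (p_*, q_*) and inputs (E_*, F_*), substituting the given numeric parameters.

dp_I2/dt = F_Sf1 + F_Sf2 - p_I1/2 - p_I2/3

bond 0 stroke→Sf1  (Sf1: flow source, stroke at near end)
bond 2 stroke→Sf2  (Sf2 (Sf) sets flow on bond)
bond 1 stroke→I1  (I1 outputs flow p/I1)
bond 3 stroke→I2  (I2 outputs flow p/I2)
bond 4 stroke→J1  (only one effort-in slot at J1)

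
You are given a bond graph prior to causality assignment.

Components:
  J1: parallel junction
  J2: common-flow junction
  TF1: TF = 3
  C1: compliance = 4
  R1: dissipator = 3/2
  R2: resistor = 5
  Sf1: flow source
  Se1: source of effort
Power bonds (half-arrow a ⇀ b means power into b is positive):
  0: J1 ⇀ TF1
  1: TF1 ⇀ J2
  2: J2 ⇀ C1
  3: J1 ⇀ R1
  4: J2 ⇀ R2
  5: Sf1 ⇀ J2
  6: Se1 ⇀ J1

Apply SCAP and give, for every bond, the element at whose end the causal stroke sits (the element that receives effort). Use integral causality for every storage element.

b0 stroke at TF1
b1 stroke at J2
b2 stroke at J2
b3 stroke at R1
b4 stroke at J2
b5 stroke at Sf1
b6 stroke at J1

b5 stroke→Sf1  (Sf1 (Sf) sets flow on bond)
b6 stroke→J1  (Se1: effort source, stroke at far end)
b0 stroke→TF1  (common-e at J1 fixed by 6)
b3 stroke→R1  (J1: bond 6 brought effort, rest push out)
b1 stroke→J2  (1-jn J2 has f-setter on 5)
b2 stroke→J2  (J2: bond 5 brought flow, rest push out)
b4 stroke→J2  (J2 flow already set via bond 5)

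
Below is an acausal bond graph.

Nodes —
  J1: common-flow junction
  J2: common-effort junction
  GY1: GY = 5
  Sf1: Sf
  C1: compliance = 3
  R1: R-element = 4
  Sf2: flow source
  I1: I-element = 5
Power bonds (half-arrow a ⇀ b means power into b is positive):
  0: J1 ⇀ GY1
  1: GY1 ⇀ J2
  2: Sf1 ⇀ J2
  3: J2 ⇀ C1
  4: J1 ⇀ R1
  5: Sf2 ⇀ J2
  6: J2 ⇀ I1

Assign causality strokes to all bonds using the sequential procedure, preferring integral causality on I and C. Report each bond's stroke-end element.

bond 2 →Sf1  (source Sf1 imposes f)
bond 5 →Sf2  (source Sf2 imposes f)
bond 3 →J2  (C1: C, integral causality)
bond 1 →GY1  (J2: bond 3 brought effort, rest push out)
bond 6 →I1  (0-jn J2 has e-setter on 3)
bond 0 →GY1  (GY1 both-in/both-out from 1)
bond 4 →J1  (J1: bond 0 brought flow, rest push out)

β0 →GY1
β1 →GY1
β2 →Sf1
β3 →J2
β4 →J1
β5 →Sf2
β6 →I1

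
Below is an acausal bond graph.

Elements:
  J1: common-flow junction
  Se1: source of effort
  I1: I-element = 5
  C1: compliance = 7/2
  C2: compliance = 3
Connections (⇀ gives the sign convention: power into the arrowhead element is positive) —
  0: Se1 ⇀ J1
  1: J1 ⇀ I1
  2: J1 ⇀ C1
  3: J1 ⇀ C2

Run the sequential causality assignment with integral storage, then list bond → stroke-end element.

β0 →J1
β1 →I1
β2 →J1
β3 →J1

β0 |J1  (Se1 (Se) sets effort on bond)
β1 |I1  (I1 integral (f out))
β2 |J1  (1-jn J1 has f-setter on 1)
β3 |J1  (1-jn J1 has f-setter on 1)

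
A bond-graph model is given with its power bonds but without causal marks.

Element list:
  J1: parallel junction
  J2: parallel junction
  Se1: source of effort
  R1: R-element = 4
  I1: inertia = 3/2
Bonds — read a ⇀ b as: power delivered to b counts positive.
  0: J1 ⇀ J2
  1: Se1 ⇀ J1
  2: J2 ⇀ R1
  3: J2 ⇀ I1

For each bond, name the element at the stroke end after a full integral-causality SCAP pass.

#1 →J1  (Se1 (Se) sets effort on bond)
#0 →J2  (0-jn J1 has e-setter on 1)
#2 →R1  (common-e at J2 fixed by 0)
#3 →I1  (0-jn J2 has e-setter on 0)

#0 stroke at J2
#1 stroke at J1
#2 stroke at R1
#3 stroke at I1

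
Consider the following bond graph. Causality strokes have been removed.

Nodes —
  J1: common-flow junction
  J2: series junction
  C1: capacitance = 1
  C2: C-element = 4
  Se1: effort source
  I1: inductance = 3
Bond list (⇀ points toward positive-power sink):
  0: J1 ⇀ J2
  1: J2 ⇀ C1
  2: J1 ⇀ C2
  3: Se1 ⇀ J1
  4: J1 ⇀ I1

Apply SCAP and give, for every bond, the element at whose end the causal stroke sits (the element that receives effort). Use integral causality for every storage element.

bond 3 stroke at J1  (Se1: effort source, stroke at far end)
bond 1 stroke at J2  (C1: C, integral causality)
bond 0 stroke at J1  (only one flow-in slot at J2)
bond 2 stroke at J1  (C2: C, integral causality)
bond 4 stroke at I1  (J1: last free bond brings flow in)

b0 stroke→J1
b1 stroke→J2
b2 stroke→J1
b3 stroke→J1
b4 stroke→I1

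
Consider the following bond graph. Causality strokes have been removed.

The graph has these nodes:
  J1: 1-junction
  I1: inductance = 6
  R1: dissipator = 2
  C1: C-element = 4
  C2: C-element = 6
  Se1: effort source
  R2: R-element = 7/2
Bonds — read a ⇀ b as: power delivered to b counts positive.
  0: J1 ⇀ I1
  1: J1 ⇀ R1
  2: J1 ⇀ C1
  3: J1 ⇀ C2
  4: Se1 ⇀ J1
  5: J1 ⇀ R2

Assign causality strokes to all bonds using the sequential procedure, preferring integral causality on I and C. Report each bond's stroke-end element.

b4 →J1  (Se1 (Se) sets effort on bond)
b0 →I1  (prefer integral on I1)
b1 →J1  (1-jn J1 has f-setter on 0)
b2 →J1  (J1: bond 0 brought flow, rest push out)
b3 →J1  (common-f at J1 fixed by 0)
b5 →J1  (1-jn J1 has f-setter on 0)

b0 |I1
b1 |J1
b2 |J1
b3 |J1
b4 |J1
b5 |J1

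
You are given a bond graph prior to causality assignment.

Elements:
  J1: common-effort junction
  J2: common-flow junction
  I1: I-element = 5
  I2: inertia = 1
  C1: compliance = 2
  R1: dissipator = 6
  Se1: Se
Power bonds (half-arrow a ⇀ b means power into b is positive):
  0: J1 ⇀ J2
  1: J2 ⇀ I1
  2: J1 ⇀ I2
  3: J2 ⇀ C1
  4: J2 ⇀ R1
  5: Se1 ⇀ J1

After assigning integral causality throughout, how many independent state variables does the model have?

b5 stroke→J1  (Se1 fixes effort; stroke away)
b0 stroke→J2  (0-jn J1 has e-setter on 5)
b2 stroke→I2  (0-jn J1 has e-setter on 5)
b1 stroke→I1  (I1 outputs flow p/I1)
b3 stroke→J2  (common-f at J2 fixed by 1)
b4 stroke→J2  (J2 flow already set via bond 1)

3  (C1, I1, I2 all integral)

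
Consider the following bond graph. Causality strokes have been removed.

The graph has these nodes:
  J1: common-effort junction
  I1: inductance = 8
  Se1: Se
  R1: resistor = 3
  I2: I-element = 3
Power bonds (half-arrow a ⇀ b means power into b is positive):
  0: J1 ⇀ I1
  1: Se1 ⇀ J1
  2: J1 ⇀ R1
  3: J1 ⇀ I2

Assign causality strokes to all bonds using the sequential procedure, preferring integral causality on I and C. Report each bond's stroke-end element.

β0 stroke at I1
β1 stroke at J1
β2 stroke at R1
β3 stroke at I2

b1 stroke→J1  (Se1 (Se) sets effort on bond)
b0 stroke→I1  (J1 effort already set via bond 1)
b2 stroke→R1  (J1: bond 1 brought effort, rest push out)
b3 stroke→I2  (0-jn J1 has e-setter on 1)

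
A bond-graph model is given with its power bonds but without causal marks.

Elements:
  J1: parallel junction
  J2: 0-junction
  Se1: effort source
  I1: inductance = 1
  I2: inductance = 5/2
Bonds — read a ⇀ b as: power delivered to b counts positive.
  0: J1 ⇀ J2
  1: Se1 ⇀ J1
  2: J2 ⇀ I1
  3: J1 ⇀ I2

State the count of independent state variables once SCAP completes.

#1 stroke→J1  (Se1: effort source, stroke at far end)
#0 stroke→J2  (J1 effort already set via bond 1)
#3 stroke→I2  (J1 effort already set via bond 1)
#2 stroke→I1  (common-e at J2 fixed by 0)

2  (I1, I2 all integral)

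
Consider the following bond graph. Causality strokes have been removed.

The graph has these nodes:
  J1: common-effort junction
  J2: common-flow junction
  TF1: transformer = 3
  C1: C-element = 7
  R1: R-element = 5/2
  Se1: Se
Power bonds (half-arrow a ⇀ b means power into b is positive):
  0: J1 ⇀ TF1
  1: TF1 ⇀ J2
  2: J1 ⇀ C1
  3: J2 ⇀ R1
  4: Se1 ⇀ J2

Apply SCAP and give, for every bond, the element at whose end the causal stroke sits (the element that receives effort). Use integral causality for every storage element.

β4 stroke→J2  (Se1 (Se) sets effort on bond)
β2 stroke→J1  (C1 outputs effort q/C1)
β0 stroke→TF1  (common-e at J1 fixed by 2)
β1 stroke→J2  (TF1: transformer flips bond 0)
β3 stroke→R1  (J2: last free bond brings flow in)

b0 |TF1
b1 |J2
b2 |J1
b3 |R1
b4 |J2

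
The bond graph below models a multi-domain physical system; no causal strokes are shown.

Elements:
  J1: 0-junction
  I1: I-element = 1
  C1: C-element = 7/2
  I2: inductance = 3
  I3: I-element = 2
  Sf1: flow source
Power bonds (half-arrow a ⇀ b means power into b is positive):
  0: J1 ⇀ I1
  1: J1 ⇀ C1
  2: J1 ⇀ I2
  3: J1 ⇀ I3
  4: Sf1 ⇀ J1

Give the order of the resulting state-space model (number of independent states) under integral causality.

b4 stroke at Sf1  (Sf1 fixes flow; stroke at Sf1)
b0 stroke at I1  (I1 integral (f out))
b1 stroke at J1  (C1 integral (e out))
b2 stroke at I2  (common-e at J1 fixed by 1)
b3 stroke at I3  (0-jn J1 has e-setter on 1)

4  (C1, I1, I2, I3 all integral)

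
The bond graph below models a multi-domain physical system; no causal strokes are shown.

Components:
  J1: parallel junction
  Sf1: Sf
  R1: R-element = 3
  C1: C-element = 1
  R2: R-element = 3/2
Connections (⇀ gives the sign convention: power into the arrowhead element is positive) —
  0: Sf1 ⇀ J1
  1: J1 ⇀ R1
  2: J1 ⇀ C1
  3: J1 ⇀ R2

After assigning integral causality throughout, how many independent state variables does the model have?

b0 |Sf1  (source Sf1 imposes f)
b2 |J1  (prefer integral on C1)
b1 |R1  (J1: bond 2 brought effort, rest push out)
b3 |R2  (0-jn J1 has e-setter on 2)

1  (C1 all integral)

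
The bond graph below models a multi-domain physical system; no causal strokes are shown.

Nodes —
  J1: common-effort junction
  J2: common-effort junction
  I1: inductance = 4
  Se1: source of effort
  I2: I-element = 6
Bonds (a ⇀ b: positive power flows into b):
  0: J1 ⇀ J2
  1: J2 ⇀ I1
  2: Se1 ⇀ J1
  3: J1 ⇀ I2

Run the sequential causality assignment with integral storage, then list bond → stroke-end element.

bond 0 →J2
bond 1 →I1
bond 2 →J1
bond 3 →I2

b2 |J1  (source Se1 imposes e)
b0 |J2  (J1: bond 2 brought effort, rest push out)
b3 |I2  (J1 effort already set via bond 2)
b1 |I1  (common-e at J2 fixed by 0)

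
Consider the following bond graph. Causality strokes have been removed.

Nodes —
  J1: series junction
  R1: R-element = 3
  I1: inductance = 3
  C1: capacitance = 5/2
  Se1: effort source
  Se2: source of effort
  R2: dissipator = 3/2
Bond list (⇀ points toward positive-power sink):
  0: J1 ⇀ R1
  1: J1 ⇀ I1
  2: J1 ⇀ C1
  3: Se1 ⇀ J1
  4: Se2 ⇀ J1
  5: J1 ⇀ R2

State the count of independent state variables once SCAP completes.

b3 |J1  (Se1 (Se) sets effort on bond)
b4 |J1  (Se2 (Se) sets effort on bond)
b1 |I1  (I1 outputs flow p/I1)
b0 |J1  (1-jn J1 has f-setter on 1)
b2 |J1  (J1 flow already set via bond 1)
b5 |J1  (1-jn J1 has f-setter on 1)

2  (C1, I1 all integral)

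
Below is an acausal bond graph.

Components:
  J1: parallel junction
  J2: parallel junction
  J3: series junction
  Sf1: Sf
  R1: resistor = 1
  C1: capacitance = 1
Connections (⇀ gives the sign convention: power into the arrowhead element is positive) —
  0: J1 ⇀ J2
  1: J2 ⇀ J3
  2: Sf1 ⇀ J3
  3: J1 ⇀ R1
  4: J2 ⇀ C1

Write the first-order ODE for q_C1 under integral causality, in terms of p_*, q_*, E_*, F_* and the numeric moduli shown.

#2 →Sf1  (Sf1: flow source, stroke at near end)
#1 →J3  (1-jn J3 has f-setter on 2)
#4 →J2  (C1 outputs effort q/C1)
#0 →J1  (J2 effort already set via bond 4)
#3 →R1  (0-jn J1 has e-setter on 0)

dq_C1/dt = -F_Sf1 - q_C1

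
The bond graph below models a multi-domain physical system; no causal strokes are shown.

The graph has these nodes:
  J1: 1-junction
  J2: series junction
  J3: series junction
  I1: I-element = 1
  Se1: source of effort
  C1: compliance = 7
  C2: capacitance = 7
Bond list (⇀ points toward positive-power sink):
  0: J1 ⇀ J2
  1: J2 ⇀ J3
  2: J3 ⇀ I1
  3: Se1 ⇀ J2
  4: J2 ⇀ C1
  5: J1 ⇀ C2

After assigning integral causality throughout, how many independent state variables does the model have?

#3 stroke at J2  (source Se1 imposes e)
#2 stroke at I1  (I1 outputs flow p/I1)
#1 stroke at J3  (J3: bond 2 brought flow, rest push out)
#0 stroke at J2  (J2: bond 1 brought flow, rest push out)
#4 stroke at J2  (J2 flow already set via bond 1)
#5 stroke at J1  (J1: bond 0 brought flow, rest push out)

3  (C1, C2, I1 all integral)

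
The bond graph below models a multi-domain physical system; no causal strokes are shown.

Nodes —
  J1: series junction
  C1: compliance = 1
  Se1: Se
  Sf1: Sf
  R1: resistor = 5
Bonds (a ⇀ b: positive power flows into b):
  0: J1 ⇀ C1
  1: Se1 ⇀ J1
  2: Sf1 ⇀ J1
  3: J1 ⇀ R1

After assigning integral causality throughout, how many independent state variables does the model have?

1  (C1 all integral)

b1 |J1  (Se1: effort source, stroke at far end)
b2 |Sf1  (Sf1 fixes flow; stroke at Sf1)
b0 |J1  (J1: bond 2 brought flow, rest push out)
b3 |J1  (J1: bond 2 brought flow, rest push out)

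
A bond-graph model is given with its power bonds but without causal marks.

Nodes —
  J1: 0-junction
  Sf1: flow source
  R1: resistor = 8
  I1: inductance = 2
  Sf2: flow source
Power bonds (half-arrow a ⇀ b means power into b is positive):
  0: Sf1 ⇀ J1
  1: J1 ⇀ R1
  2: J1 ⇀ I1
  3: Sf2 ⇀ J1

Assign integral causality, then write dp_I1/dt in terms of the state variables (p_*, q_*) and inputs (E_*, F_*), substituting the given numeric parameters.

dp_I1/dt = 8*F_Sf1 + 8*F_Sf2 - 4*p_I1

bond 0 stroke at Sf1  (Sf1 (Sf) sets flow on bond)
bond 3 stroke at Sf2  (Sf2 (Sf) sets flow on bond)
bond 2 stroke at I1  (I1 outputs flow p/I1)
bond 1 stroke at J1  (J1: last free bond brings effort in)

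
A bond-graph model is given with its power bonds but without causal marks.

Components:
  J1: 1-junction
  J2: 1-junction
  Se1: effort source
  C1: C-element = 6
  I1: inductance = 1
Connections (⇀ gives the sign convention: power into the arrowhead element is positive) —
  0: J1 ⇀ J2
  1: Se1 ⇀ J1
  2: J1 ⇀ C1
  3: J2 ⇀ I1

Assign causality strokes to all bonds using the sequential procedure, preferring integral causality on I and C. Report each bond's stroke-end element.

#1 stroke at J1  (source Se1 imposes e)
#2 stroke at J1  (prefer integral on C1)
#0 stroke at J2  (only one flow-in slot at J1)
#3 stroke at I1  (J2: last free bond brings flow in)

β0 stroke→J2
β1 stroke→J1
β2 stroke→J1
β3 stroke→I1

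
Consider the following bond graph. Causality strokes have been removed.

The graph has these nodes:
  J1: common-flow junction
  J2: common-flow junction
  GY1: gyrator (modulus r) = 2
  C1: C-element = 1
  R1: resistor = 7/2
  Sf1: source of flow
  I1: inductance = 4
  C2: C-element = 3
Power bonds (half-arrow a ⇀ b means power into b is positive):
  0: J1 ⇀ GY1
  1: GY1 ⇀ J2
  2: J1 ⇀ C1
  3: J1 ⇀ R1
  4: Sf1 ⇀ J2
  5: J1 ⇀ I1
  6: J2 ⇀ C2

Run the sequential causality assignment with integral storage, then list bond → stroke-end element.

#0 →J1
#1 →J2
#2 →J1
#3 →J1
#4 →Sf1
#5 →I1
#6 →J2

bond 4 stroke at Sf1  (Sf1 fixes flow; stroke at Sf1)
bond 1 stroke at J2  (1-jn J2 has f-setter on 4)
bond 6 stroke at J2  (J2: bond 4 brought flow, rest push out)
bond 0 stroke at J1  (GY1 both-in/both-out from 1)
bond 2 stroke at J1  (C1 integral (e out))
bond 5 stroke at I1  (I1 outputs flow p/I1)
bond 3 stroke at J1  (common-f at J1 fixed by 5)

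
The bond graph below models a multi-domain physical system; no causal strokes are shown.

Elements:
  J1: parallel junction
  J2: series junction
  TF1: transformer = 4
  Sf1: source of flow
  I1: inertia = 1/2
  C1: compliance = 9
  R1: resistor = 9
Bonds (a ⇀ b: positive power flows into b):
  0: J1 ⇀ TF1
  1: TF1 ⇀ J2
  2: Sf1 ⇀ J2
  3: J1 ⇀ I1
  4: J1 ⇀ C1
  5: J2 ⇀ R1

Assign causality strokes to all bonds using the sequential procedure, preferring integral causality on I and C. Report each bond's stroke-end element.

#0 stroke→TF1
#1 stroke→J2
#2 stroke→Sf1
#3 stroke→I1
#4 stroke→J1
#5 stroke→J2

bond 2 stroke at Sf1  (Sf1 fixes flow; stroke at Sf1)
bond 1 stroke at J2  (J2 flow already set via bond 2)
bond 5 stroke at J2  (1-jn J2 has f-setter on 2)
bond 0 stroke at TF1  (TF1 one-in-one-out from 1)
bond 3 stroke at I1  (I1 integral (f out))
bond 4 stroke at J1  (closing 0-jn rule on J1)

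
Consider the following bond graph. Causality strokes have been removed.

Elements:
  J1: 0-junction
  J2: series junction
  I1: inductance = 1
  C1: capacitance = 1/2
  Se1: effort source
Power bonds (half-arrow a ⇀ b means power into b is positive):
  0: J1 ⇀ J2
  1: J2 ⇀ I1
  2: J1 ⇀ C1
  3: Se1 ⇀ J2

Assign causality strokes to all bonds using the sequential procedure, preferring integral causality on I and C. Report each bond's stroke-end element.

#0 stroke→J2
#1 stroke→I1
#2 stroke→J1
#3 stroke→J2

β3 |J2  (Se1 (Se) sets effort on bond)
β1 |I1  (prefer integral on I1)
β0 |J2  (common-f at J2 fixed by 1)
β2 |J1  (J1: last free bond brings effort in)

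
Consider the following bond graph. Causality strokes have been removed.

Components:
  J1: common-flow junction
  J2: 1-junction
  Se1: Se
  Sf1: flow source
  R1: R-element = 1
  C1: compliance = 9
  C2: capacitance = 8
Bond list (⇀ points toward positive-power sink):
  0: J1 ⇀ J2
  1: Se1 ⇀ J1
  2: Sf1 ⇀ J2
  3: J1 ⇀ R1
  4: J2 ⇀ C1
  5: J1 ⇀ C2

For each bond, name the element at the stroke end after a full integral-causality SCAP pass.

b0 stroke at J2
b1 stroke at J1
b2 stroke at Sf1
b3 stroke at J1
b4 stroke at J2
b5 stroke at J1

bond 1 |J1  (Se1 fixes effort; stroke away)
bond 2 |Sf1  (Sf1 (Sf) sets flow on bond)
bond 0 |J2  (common-f at J2 fixed by 2)
bond 4 |J2  (J2: bond 2 brought flow, rest push out)
bond 3 |J1  (1-jn J1 has f-setter on 0)
bond 5 |J1  (J1 flow already set via bond 0)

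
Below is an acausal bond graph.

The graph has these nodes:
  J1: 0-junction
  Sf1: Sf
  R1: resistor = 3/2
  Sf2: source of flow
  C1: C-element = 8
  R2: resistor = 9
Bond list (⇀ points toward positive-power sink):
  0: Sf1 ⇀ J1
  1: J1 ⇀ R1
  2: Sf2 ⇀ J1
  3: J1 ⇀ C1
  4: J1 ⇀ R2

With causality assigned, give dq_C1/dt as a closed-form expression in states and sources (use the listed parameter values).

dq_C1/dt = F_Sf1 + F_Sf2 - 7*q_C1/72

#0 |Sf1  (source Sf1 imposes f)
#2 |Sf2  (Sf2 fixes flow; stroke at Sf2)
#3 |J1  (prefer integral on C1)
#1 |R1  (0-jn J1 has e-setter on 3)
#4 |R2  (J1 effort already set via bond 3)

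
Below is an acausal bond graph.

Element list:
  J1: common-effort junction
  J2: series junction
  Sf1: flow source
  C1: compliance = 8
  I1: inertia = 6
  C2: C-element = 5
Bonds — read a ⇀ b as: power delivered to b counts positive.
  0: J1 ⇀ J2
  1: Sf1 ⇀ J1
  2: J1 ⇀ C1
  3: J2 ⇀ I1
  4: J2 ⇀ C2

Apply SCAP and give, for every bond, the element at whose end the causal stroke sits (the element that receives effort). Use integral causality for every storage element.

β0 |J2
β1 |Sf1
β2 |J1
β3 |I1
β4 |J2

#1 stroke→Sf1  (Sf1: flow source, stroke at near end)
#2 stroke→J1  (prefer integral on C1)
#0 stroke→J2  (common-e at J1 fixed by 2)
#3 stroke→I1  (I1: I, integral causality)
#4 stroke→J2  (J2 flow already set via bond 3)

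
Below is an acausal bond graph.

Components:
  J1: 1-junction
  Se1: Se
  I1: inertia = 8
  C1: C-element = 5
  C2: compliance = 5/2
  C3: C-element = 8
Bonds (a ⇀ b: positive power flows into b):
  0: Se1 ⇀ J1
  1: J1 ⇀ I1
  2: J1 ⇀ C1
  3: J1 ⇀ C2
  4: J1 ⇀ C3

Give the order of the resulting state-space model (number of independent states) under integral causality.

4  (C1, C2, C3, I1 all integral)

bond 0 |J1  (Se1 (Se) sets effort on bond)
bond 1 |I1  (I1: I, integral causality)
bond 2 |J1  (common-f at J1 fixed by 1)
bond 3 |J1  (J1: bond 1 brought flow, rest push out)
bond 4 |J1  (1-jn J1 has f-setter on 1)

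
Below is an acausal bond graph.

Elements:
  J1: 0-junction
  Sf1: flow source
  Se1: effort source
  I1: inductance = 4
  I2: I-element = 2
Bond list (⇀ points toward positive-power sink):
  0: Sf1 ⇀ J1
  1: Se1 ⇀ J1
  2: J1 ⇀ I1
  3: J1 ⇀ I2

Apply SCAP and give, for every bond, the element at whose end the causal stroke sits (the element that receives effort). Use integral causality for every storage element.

b0 |Sf1
b1 |J1
b2 |I1
b3 |I2

β0 |Sf1  (Sf1 (Sf) sets flow on bond)
β1 |J1  (Se1 (Se) sets effort on bond)
β2 |I1  (0-jn J1 has e-setter on 1)
β3 |I2  (J1 effort already set via bond 1)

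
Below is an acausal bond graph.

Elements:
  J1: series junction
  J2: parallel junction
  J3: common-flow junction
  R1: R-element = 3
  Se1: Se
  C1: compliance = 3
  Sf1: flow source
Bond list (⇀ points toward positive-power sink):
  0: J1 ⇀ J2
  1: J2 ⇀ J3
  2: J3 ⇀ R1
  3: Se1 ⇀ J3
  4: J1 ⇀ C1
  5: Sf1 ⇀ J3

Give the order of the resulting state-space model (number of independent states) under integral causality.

1  (C1 all integral)

β3 stroke at J3  (Se1 fixes effort; stroke away)
β5 stroke at Sf1  (Sf1: flow source, stroke at near end)
β1 stroke at J3  (J3 flow already set via bond 5)
β2 stroke at J3  (J3 flow already set via bond 5)
β0 stroke at J2  (closing 0-jn rule on J2)
β4 stroke at J1  (J1 flow already set via bond 0)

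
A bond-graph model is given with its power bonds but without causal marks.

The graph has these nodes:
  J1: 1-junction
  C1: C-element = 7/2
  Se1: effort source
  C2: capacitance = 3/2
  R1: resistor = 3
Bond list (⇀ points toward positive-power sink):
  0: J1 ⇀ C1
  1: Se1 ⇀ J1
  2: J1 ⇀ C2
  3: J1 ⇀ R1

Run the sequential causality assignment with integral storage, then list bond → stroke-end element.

b0 stroke→J1
b1 stroke→J1
b2 stroke→J1
b3 stroke→R1

bond 1 stroke→J1  (source Se1 imposes e)
bond 0 stroke→J1  (prefer integral on C1)
bond 2 stroke→J1  (C2 integral (e out))
bond 3 stroke→R1  (J1 needs exactly one f-in)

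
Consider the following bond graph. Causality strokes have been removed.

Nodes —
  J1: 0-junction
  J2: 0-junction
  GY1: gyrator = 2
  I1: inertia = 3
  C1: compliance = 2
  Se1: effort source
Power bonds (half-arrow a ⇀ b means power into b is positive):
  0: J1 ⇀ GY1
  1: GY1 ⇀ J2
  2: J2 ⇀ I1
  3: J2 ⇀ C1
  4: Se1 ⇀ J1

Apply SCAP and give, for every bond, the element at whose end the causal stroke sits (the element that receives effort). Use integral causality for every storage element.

#4 stroke at J1  (Se1: effort source, stroke at far end)
#0 stroke at GY1  (J1: bond 4 brought effort, rest push out)
#1 stroke at GY1  (through GY1, causality inverts; strokes same side of GY1)
#2 stroke at I1  (I1 integral (f out))
#3 stroke at J2  (J2 needs exactly one e-in)

b0 →GY1
b1 →GY1
b2 →I1
b3 →J2
b4 →J1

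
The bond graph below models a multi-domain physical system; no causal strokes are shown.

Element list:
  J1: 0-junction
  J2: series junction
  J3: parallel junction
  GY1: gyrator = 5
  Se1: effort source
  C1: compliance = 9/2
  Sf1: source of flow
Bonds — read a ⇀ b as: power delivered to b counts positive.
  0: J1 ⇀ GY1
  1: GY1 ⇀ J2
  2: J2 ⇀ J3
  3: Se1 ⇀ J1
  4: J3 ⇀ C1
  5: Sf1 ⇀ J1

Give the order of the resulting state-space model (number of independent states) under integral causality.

#3 stroke at J1  (Se1 (Se) sets effort on bond)
#5 stroke at Sf1  (Sf1 (Sf) sets flow on bond)
#0 stroke at GY1  (common-e at J1 fixed by 3)
#1 stroke at GY1  (through GY1, causality inverts; strokes same side of GY1)
#2 stroke at J2  (1-jn J2 has f-setter on 1)
#4 stroke at J3  (only one effort-in slot at J3)

1  (C1 all integral)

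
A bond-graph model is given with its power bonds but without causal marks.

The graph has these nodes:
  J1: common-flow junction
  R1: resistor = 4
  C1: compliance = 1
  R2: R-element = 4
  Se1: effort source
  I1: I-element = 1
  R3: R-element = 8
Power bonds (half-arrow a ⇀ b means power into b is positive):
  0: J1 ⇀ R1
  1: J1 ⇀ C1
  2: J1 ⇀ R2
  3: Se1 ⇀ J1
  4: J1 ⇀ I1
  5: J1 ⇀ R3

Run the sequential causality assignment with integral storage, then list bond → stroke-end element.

#3 stroke→J1  (Se1: effort source, stroke at far end)
#1 stroke→J1  (C1 outputs effort q/C1)
#4 stroke→I1  (prefer integral on I1)
#0 stroke→J1  (common-f at J1 fixed by 4)
#2 stroke→J1  (1-jn J1 has f-setter on 4)
#5 stroke→J1  (J1 flow already set via bond 4)

β0 →J1
β1 →J1
β2 →J1
β3 →J1
β4 →I1
β5 →J1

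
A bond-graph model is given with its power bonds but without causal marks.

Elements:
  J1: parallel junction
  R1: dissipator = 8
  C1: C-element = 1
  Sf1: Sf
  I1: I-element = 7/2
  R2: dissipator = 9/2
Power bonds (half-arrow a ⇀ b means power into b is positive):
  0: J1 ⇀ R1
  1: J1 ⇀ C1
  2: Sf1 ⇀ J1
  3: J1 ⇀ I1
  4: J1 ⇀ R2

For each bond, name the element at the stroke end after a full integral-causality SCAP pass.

bond 2 stroke at Sf1  (Sf1 (Sf) sets flow on bond)
bond 1 stroke at J1  (C1 integral (e out))
bond 0 stroke at R1  (0-jn J1 has e-setter on 1)
bond 3 stroke at I1  (common-e at J1 fixed by 1)
bond 4 stroke at R2  (J1 effort already set via bond 1)

b0 →R1
b1 →J1
b2 →Sf1
b3 →I1
b4 →R2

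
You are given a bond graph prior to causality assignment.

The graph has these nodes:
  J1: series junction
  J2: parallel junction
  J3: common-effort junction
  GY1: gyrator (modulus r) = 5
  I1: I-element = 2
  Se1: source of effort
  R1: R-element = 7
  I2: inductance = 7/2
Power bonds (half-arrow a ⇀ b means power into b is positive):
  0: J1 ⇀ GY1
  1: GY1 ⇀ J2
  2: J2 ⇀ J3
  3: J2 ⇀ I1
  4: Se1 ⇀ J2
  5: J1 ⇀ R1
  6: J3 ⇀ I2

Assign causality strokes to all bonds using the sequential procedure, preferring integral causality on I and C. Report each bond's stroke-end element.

#4 stroke at J2  (source Se1 imposes e)
#1 stroke at GY1  (0-jn J2 has e-setter on 4)
#2 stroke at J3  (J2 effort already set via bond 4)
#3 stroke at I1  (J2 effort already set via bond 4)
#6 stroke at I2  (J3 effort already set via bond 2)
#0 stroke at GY1  (GY1: gyrator matches bond 1)
#5 stroke at J1  (J1: bond 0 brought flow, rest push out)

bond 0 stroke at GY1
bond 1 stroke at GY1
bond 2 stroke at J3
bond 3 stroke at I1
bond 4 stroke at J2
bond 5 stroke at J1
bond 6 stroke at I2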